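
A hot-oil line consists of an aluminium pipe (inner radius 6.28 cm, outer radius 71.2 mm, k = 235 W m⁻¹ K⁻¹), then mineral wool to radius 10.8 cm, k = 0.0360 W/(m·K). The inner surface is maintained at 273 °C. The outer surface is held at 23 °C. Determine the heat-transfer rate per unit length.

Resistance network (inner→outer):
  R'_aluminium = ln(0.0712/0.0628)/(2πk) = 0.1255/(2π·235) = 8.502×10^-5 m·K/W
  R'_mineral wool = ln(0.108/0.0712)/(2πk) = 0.4166/(2π·0.0360) = 1.842 m·K/W
ΣR = 8.502×10^-5 + 1.842 = 1.842 m·K/W
Q' = ΔT/ΣR = (273 °C − 23 °C)/1.842 = 136 W/m

Q' = 136 W/m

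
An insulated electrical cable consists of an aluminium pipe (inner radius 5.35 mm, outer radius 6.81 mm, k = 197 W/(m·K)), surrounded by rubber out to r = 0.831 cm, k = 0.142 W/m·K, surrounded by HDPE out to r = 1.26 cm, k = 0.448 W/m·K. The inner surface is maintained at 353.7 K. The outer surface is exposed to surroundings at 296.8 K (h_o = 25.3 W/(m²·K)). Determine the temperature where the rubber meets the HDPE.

Treat each layer as a resistance in series:
  R'_aluminium = ln(0.00681/0.00535)/(2πk) = 0.2413/(2π·197) = 1.949×10^-4 m·K/W
  R'_rubber = ln(0.00831/0.00681)/(2πk) = 0.1991/(2π·0.142) = 0.2231 m·K/W
  R'_HDPE = ln(0.0126/0.00831)/(2πk) = 0.4162/(2π·0.448) = 0.1479 m·K/W
  R'_conv,out = 1/(2πr h) = 1/(2π·0.0126·25.3) = 0.4993 m·K/W
ΣR = 1.949×10^-4 + 0.2231 + 0.1479 + 0.4993 = 0.8705 m·K/W
Q' = ΔT/ΣR = (353.7 K − 296.8 K)/0.8705 = 65.36 W/m
From the inner boundary to the rubber/HDPE interface, ΣR_partial = 0.2233 m·K/W.
T_interface = T_in − Q'·ΣR_partial = 353.7 K − (65.36)(0.2233) = 339.1 K

T = 339.1 K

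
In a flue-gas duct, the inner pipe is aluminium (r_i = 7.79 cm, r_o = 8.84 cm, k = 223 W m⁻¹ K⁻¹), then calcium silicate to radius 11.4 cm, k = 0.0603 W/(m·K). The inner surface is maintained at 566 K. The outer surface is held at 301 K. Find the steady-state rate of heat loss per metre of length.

Q' = 395 W/m

Treat each layer as a resistance in series:
  R'_aluminium = ln(0.0884/0.0779)/(2πk) = 0.1264/(2π·223) = 9.024×10^-5 m·K/W
  R'_calcium silicate = ln(0.114/0.0884)/(2πk) = 0.2543/(2π·0.0603) = 0.6713 m·K/W
ΣR = 9.024×10^-5 + 0.6713 = 0.6714 m·K/W
Q' = ΔT/ΣR = (566 K − 301 K)/0.6714 = 395 W/m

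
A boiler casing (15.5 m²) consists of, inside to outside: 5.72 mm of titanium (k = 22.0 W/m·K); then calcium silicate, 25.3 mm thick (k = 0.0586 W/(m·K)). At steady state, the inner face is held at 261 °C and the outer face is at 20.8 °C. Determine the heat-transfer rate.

Q = 8.62 kW

Series thermal resistances, inner to outer:
  R_titanium = L/(kA) = 0.00572/(22.0·15.5) = 1.677×10^-5 K/W
  R_calcium silicate = L/(kA) = 0.0253/(0.0586·15.5) = 0.02785 K/W
ΣR = 1.677×10^-5 + 0.02785 = 0.02787 K/W
Q = ΔT/ΣR = (261 °C − 20.8 °C)/0.02787 = 8620 W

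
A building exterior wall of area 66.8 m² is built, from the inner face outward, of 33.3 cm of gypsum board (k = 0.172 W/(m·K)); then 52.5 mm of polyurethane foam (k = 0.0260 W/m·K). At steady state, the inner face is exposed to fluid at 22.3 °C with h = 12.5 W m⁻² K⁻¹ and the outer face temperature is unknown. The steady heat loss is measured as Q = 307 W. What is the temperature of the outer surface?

Series resistances:
  R_conv,in = 1/(hA) = 1/(12.5·66.8) = 0.001198 K/W
  R_gypsum board = L/(kA) = 0.333/(0.172·66.8) = 0.02898 K/W
  R_polyurethane foam = L/(kA) = 0.0525/(0.0260·66.8) = 0.03023 K/W
ΣR = 0.06041 K/W
ΔT = Q·ΣR = 307 × 0.06041 = 18.55 K
Heat flows outward, so T_out = T_in − ΔT = 22.3 − 18.55 = 3.75 °C

T_out = 3.75 °C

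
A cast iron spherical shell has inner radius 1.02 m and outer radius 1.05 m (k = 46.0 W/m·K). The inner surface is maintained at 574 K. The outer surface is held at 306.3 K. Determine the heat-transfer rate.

Q = 5.52×10^6 W

Q = 4πk·ΔT/(1/r₁ − 1/r₂) = 4π × 46.0 × 267.7 / (1/1.02 − 1/1.05) = 5.52×10^6 W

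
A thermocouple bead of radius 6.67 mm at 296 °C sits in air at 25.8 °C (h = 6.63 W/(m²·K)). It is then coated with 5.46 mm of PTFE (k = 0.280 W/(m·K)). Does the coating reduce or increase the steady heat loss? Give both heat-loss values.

increases: 1.00 → 2.68 W

Critical radius for a sphere: r_cr = 2k/h = 0.0845 m = 8.45 cm.
Outer radius after coating: r₂ = 0.00667 + 0.00546 = 0.01213 m.
Since r₁ < r_cr and r₂ ≤ r_cr, the coating moves toward the maximum at r_cr — heat loss rises.
Bare: R = 1/(4πr₁²h) = 269.8 K/W; Q = 270.2/269.8 = 1.00 W.
Coated: R = R_cond + R_conv = 100.8 K/W; Q = 270.2/100.8 = 2.68 W.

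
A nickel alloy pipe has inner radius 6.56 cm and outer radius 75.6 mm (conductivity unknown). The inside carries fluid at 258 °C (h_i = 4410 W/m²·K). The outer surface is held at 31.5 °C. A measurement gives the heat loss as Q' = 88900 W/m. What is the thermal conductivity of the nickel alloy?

k = 11.3 W/m·K

ΣR = ΔT/Q' = |258 − 31.5|/88900 = 0.002548 m·K/W
Known resistances:
  R'_conv,in = 1/(2πr h) = 1/(2π·0.0656·4410) = 5.501×10^-4 m·K/W
R_nickel alloy = ΣR − ΣR_known = 0.002548 − 5.501×10^-4 = 0.001998 m·K/W
ln(r₂/r₁)/(2πk) = 0.001998 ⇒ k = 0.1419/(2π·0.001998) = 11.3 W/m·K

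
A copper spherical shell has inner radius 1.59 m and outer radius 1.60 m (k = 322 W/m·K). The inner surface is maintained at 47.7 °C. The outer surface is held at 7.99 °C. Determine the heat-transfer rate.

Q = 4πk·ΔT/(1/r₁ − 1/r₂) = 4π × 322 × 39.71 / (1/1.59 − 1/1.60) = 4.09×10^7 W

Q = 4.09×10^7 W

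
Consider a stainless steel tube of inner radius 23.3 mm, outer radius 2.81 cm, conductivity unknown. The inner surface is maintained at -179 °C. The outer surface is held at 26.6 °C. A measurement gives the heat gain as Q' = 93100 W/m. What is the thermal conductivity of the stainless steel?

k = 13.5 W/m·K

ΣR = ΔT/Q' = |-179 − 26.6|/93100 = 0.002208 m·K/W
ln(r₂/r₁)/(2πk) = 0.002208 ⇒ k = 0.1873/(2π·0.002208) = 13.5 W/m·K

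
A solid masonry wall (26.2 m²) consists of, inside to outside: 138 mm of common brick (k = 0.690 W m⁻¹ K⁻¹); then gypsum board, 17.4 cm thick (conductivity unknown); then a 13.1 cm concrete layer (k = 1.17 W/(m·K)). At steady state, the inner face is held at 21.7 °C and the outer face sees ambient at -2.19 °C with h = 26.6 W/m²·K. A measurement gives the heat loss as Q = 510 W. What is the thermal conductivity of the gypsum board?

ΣR = ΔT/Q = |21.7 − -2.19|/510 = 0.04684 K/W
Known resistances:
  R_common brick = L/(kA) = 0.138/(0.690·26.2) = 0.007634 K/W
  R_concrete = L/(kA) = 0.131/(1.17·26.2) = 0.004274 K/W
  R_conv,out = 1/(hA) = 1/(26.6·26.2) = 0.001435 K/W
R_gypsum board = ΣR − ΣR_known = 0.04684 − 0.01334 = 0.03350 K/W
L/(kA) = 0.03350 ⇒ k = 0.174/(0.03350·26.2) = 0.198 W/m·K

k = 0.198 W/m·K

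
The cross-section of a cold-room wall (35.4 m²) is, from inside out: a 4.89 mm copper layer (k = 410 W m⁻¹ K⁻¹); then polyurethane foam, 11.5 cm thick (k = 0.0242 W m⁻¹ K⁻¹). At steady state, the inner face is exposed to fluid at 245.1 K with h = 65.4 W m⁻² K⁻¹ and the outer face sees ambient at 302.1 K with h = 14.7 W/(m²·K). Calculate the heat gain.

Series thermal resistances, inner to outer:
  R_conv,in = 1/(hA) = 1/(65.4·35.4) = 4.319×10^-4 K/W
  R_copper = L/(kA) = 0.00489/(410·35.4) = 3.369×10^-7 K/W
  R_polyurethane foam = L/(kA) = 0.115/(0.0242·35.4) = 0.1342 K/W
  R_conv,out = 1/(hA) = 1/(14.7·35.4) = 0.001922 K/W
ΣR = 4.319×10^-4 + 3.369×10^-7 + 0.1342 + 0.001922 = 0.1366 K/W
Q = ΔT/ΣR = (245.1 K − 302.1 K)/0.1366 = -417 W
(Negative Q ⇒ heat flows inward; heat gain = 417 W.)

Q = 417 W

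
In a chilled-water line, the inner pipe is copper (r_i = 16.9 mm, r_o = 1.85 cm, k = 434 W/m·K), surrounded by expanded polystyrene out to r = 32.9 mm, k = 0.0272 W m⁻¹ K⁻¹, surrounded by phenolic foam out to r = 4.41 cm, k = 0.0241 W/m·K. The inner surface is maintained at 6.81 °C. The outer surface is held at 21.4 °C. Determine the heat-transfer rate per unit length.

Treat each layer as a resistance in series:
  R'_copper = ln(0.0185/0.0169)/(2πk) = 0.09046/(2π·434) = 3.317×10^-5 m·K/W
  R'_expanded polystyrene = ln(0.0329/0.0185)/(2πk) = 0.5757/(2π·0.0272) = 3.369 m·K/W
  R'_phenolic foam = ln(0.0441/0.0329)/(2πk) = 0.2930/(2π·0.0241) = 1.935 m·K/W
ΣR = 3.317×10^-5 + 3.369 + 1.935 = 5.304 m·K/W
Q' = ΔT/ΣR = (6.81 °C − 21.4 °C)/5.304 = -2.75 W/m
(Negative Q' ⇒ heat flows inward; heat gain = 2.75 W/m.)

Q' = 2.75 W/m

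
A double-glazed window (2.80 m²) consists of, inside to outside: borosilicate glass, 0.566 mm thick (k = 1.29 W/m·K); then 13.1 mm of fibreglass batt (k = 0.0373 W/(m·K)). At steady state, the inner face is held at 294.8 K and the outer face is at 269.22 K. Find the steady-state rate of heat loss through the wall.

Series thermal resistances, inner to outer:
  R_borosilicate glass = L/(kA) = 5.66×10^-4/(1.29·2.80) = 1.567×10^-4 K/W
  R_fibreglass batt = L/(kA) = 0.0131/(0.0373·2.80) = 0.1254 K/W
ΣR = 1.567×10^-4 + 0.1254 = 0.1256 K/W
Q = ΔT/ΣR = (294.8 K − 269.22 K)/0.1256 = 204 W

Q = 204 W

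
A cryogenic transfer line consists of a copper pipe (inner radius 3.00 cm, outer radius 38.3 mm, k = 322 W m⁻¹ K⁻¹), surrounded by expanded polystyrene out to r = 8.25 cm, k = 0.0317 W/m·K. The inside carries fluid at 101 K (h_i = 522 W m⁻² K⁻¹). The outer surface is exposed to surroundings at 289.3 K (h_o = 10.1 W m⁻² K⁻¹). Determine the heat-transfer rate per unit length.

Q' = 46.4 W/m

Series thermal resistances, inner to outer:
  R'_conv,in = 1/(2πr h) = 1/(2π·0.0300·522) = 0.01016 m·K/W
  R'_copper = ln(0.0383/0.0300)/(2πk) = 0.2443/(2π·322) = 1.207×10^-4 m·K/W
  R'_expanded polystyrene = ln(0.0825/0.0383)/(2πk) = 0.7673/(2π·0.0317) = 3.853 m·K/W
  R'_conv,out = 1/(2πr h) = 1/(2π·0.0825·10.1) = 0.1910 m·K/W
ΣR = 0.01016 + 1.207×10^-4 + 3.853 + 0.1910 = 4.054 m·K/W
Q' = ΔT/ΣR = (101 K − 289.3 K)/4.054 = -46.4 W/m
(Negative Q' ⇒ heat flows inward; heat gain = 46.4 W/m.)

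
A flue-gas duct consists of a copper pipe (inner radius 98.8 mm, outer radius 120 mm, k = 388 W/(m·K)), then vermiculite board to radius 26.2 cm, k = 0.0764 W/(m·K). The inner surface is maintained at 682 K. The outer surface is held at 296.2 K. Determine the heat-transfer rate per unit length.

Q' = 237 W/m

Resistance network (inner→outer):
  R'_copper = ln(0.120/0.0988)/(2πk) = 0.1944/(2π·388) = 7.974×10^-5 m·K/W
  R'_vermiculite board = ln(0.262/0.120)/(2πk) = 0.7809/(2π·0.0764) = 1.627 m·K/W
ΣR = 7.974×10^-5 + 1.627 = 1.627 m·K/W
Q' = ΔT/ΣR = (682 K − 296.2 K)/1.627 = 237 W/m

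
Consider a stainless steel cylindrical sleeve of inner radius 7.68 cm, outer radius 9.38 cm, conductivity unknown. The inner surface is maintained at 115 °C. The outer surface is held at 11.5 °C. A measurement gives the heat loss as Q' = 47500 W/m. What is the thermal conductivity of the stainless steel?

ΣR = ΔT/Q' = |115 − 11.5|/47500 = 0.002179 m·K/W
ln(r₂/r₁)/(2πk) = 0.002179 ⇒ k = 0.2000/(2π·0.002179) = 14.6 W/m·K

k = 14.6 W/m·K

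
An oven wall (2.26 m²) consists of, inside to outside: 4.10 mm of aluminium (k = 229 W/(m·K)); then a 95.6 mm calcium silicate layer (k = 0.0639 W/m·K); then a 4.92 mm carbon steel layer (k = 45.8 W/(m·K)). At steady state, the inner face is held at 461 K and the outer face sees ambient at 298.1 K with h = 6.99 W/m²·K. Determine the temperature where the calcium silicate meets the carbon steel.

T = 312.3 K

Series thermal resistances, inner to outer:
  R_aluminium = L/(kA) = 0.00410/(229·2.26) = 7.922×10^-6 K/W
  R_calcium silicate = L/(kA) = 0.0956/(0.0639·2.26) = 0.6620 K/W
  R_carbon steel = L/(kA) = 0.00492/(45.8·2.26) = 4.753×10^-5 K/W
  R_conv,out = 1/(hA) = 1/(6.99·2.26) = 0.06330 K/W
ΣR = 7.922×10^-6 + 0.6620 + 4.753×10^-5 + 0.06330 = 0.7254 K/W
Q = ΔT/ΣR = (461 K − 298.1 K)/0.7254 = 224.6 W
From the inner boundary to the calcium silicate/carbon steel interface, ΣR_partial = 0.6620 K/W.
T_interface = T_in − Q·ΣR_partial = 461 K − (224.6)(0.6620) = 312.3 K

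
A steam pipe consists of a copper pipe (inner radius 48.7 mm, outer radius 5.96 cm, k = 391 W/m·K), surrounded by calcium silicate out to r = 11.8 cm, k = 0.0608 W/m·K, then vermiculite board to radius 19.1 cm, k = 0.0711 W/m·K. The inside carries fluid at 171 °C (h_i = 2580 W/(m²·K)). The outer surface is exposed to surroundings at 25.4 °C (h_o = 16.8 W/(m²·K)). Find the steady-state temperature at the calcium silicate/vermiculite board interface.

T = 81.7 °C

Series thermal resistances, inner to outer:
  R'_conv,in = 1/(2πr h) = 1/(2π·0.0487·2580) = 0.001267 m·K/W
  R'_copper = ln(0.0596/0.0487)/(2πk) = 0.2020/(2π·391) = 8.221×10^-5 m·K/W
  R'_calcium silicate = ln(0.118/0.0596)/(2πk) = 0.6830/(2π·0.0608) = 1.788 m·K/W
  R'_vermiculite board = ln(0.191/0.118)/(2πk) = 0.4816/(2π·0.0711) = 1.078 m·K/W
  R'_conv,out = 1/(2πr h) = 1/(2π·0.191·16.8) = 0.04960 m·K/W
ΣR = 0.001267 + 8.221×10^-5 + 1.788 + 1.078 + 0.04960 = 2.917 m·K/W
Q' = ΔT/ΣR = (171 °C − 25.4 °C)/2.917 = 49.91 W/m
From the inner boundary to the calcium silicate/vermiculite board interface, ΣR_partial = 1.789 m·K/W.
T_interface = T_in − Q'·ΣR_partial = 171 °C − (49.91)(1.789) = 81.7 °C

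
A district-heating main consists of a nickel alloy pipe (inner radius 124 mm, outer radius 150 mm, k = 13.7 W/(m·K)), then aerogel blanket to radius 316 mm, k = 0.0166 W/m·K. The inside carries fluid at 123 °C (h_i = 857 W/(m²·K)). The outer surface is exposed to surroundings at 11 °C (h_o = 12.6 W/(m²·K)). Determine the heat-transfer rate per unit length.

Treat each layer as a resistance in series:
  R'_conv,in = 1/(2πr h) = 1/(2π·0.124·857) = 0.001498 m·K/W
  R'_nickel alloy = ln(0.150/0.124)/(2πk) = 0.1904/(2π·13.7) = 0.002211 m·K/W
  R'_aerogel blanket = ln(0.316/0.150)/(2πk) = 0.7451/(2π·0.0166) = 7.144 m·K/W
  R'_conv,out = 1/(2πr h) = 1/(2π·0.316·12.6) = 0.03997 m·K/W
ΣR = 0.001498 + 0.002211 + 7.144 + 0.03997 = 7.188 m·K/W
Q' = ΔT/ΣR = (123 °C − 11 °C)/7.188 = 15.6 W/m

Q' = 15.6 W/m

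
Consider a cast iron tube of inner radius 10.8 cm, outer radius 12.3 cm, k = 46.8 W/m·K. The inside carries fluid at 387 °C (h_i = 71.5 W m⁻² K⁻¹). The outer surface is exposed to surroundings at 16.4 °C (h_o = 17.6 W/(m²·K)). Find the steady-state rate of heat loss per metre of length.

Series thermal resistances, inner to outer:
  R'_conv,in = 1/(2πr h) = 1/(2π·0.108·71.5) = 0.02061 m·K/W
  R'_cast iron = ln(0.123/0.108)/(2πk) = 0.1301/(2π·46.8) = 4.423×10^-4 m·K/W
  R'_conv,out = 1/(2πr h) = 1/(2π·0.123·17.6) = 0.07352 m·K/W
ΣR = 0.02061 + 4.423×10^-4 + 0.07352 = 0.09457 m·K/W
Q' = ΔT/ΣR = (387 °C − 16.4 °C)/0.09457 = 3920 W/m

Q' = 3.92 kW/m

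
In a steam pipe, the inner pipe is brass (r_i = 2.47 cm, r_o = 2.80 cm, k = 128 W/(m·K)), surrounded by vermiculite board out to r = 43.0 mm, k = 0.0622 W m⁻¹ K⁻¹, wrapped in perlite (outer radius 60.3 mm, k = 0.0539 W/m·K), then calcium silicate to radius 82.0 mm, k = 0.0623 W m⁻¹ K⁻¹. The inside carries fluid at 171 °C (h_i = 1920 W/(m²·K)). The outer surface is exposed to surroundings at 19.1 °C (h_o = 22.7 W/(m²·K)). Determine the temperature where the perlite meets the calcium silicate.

Treat each layer as a resistance in series:
  R'_conv,in = 1/(2πr h) = 1/(2π·0.0247·1920) = 0.003356 m·K/W
  R'_brass = ln(0.0280/0.0247)/(2πk) = 0.1254/(2π·128) = 1.559×10^-4 m·K/W
  R'_vermiculite board = ln(0.0430/0.0280)/(2πk) = 0.4290/(2π·0.0622) = 1.098 m·K/W
  R'_perlite = ln(0.0603/0.0430)/(2πk) = 0.3381/(2π·0.0539) = 0.9984 m·K/W
  R'_calcium silicate = ln(0.0820/0.0603)/(2πk) = 0.3074/(2π·0.0623) = 0.7853 m·K/W
  R'_conv,out = 1/(2πr h) = 1/(2π·0.0820·22.7) = 0.08550 m·K/W
ΣR = 0.003356 + 1.559×10^-4 + 1.098 + 0.9984 + 0.7853 + 0.08550 = 2.971 m·K/W
Q' = ΔT/ΣR = (171 °C − 19.1 °C)/2.971 = 51.13 W/m
From the inner boundary to the perlite/calcium silicate interface, ΣR_partial = 2.100 m·K/W.
T_interface = T_in − Q'·ΣR_partial = 171 °C − (51.13)(2.100) = 63.6 °C

T = 63.6 °C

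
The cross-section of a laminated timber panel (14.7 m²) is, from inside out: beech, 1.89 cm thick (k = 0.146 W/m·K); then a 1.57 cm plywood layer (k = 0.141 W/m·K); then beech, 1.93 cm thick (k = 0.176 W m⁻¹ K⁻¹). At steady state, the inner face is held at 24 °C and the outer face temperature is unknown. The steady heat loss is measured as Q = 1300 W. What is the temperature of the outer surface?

T_out = -6.99 °C

Sum the resistances:
  R_beech = L/(kA) = 0.0189/(0.146·14.7) = 0.008806 K/W
  R_plywood = L/(kA) = 0.0157/(0.141·14.7) = 0.007575 K/W
  R_beech = L/(kA) = 0.0193/(0.176·14.7) = 0.007460 K/W
ΣR = 0.02384 K/W
ΔT = Q·ΣR = 1300 × 0.02384 = 30.99 K
Heat flows outward, so T_out = T_in − ΔT = 24 − 30.99 = -6.99 °C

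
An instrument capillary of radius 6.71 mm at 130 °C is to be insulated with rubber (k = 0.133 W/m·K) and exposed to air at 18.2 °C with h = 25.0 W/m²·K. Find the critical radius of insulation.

For a cylinder, r_cr = k_ins/h = 0.133/25.0 = 0.00532 m = 0.532 cm

r_cr = 0.532 cm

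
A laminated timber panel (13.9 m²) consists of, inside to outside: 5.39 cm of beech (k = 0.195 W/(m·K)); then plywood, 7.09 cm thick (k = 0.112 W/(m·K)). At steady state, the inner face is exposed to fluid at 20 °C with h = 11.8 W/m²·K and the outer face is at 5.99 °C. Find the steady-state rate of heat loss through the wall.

Resistance network (inner→outer):
  R_conv,in = 1/(hA) = 1/(11.8·13.9) = 0.006097 K/W
  R_beech = L/(kA) = 0.0539/(0.195·13.9) = 0.01989 K/W
  R_plywood = L/(kA) = 0.0709/(0.112·13.9) = 0.04554 K/W
ΣR = 0.006097 + 0.01989 + 0.04554 = 0.07153 K/W
Q = ΔT/ΣR = (20 °C − 5.99 °C)/0.07153 = 196 W

Q = 196 W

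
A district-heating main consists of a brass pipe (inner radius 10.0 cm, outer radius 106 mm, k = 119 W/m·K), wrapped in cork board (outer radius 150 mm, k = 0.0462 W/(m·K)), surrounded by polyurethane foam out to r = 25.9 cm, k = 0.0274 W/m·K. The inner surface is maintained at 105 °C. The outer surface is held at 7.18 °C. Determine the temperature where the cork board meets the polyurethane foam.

T = 78.2 °C

Treat each layer as a resistance in series:
  R'_brass = ln(0.106/0.100)/(2πk) = 0.05827/(2π·119) = 7.793×10^-5 m·K/W
  R'_cork board = ln(0.150/0.106)/(2πk) = 0.3472/(2π·0.0462) = 1.196 m·K/W
  R'_polyurethane foam = ln(0.259/0.150)/(2πk) = 0.5462/(2π·0.0274) = 3.173 m·K/W
ΣR = 7.793×10^-5 + 1.196 + 3.173 = 4.369 m·K/W
Q' = ΔT/ΣR = (105 °C − 7.18 °C)/4.369 = 22.39 W/m
From the inner boundary to the cork board/polyurethane foam interface, ΣR_partial = 1.196 m·K/W.
T_interface = T_in − Q'·ΣR_partial = 105 °C − (22.39)(1.196) = 78.2 °C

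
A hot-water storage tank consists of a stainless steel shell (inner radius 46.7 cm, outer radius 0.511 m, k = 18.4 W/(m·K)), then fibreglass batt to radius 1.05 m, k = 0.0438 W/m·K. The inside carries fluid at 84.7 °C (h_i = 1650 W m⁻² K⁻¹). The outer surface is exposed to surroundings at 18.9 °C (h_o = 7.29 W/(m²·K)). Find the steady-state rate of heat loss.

Treat each layer as a resistance in series:
  R_conv,in = 1/(4πr²h) = 1/(4π·0.467²·1650) = 2.211×10^-4 K/W
  R_stainless steel = (1/0.467 − 1/0.511)/(4πk) = 0.1844/(4π·18.4) = 7.974×10^-4 K/W
  R_fibreglass batt = (1/0.511 − 1/1.05)/(4πk) = 1.005/(4π·0.0438) = 1.825 K/W
  R_conv,out = 1/(4πr²h) = 1/(4π·1.05²·7.29) = 0.009901 K/W
ΣR = 2.211×10^-4 + 7.974×10^-4 + 1.825 + 0.009901 = 1.836 K/W
Q = ΔT/ΣR = (84.7 °C − 18.9 °C)/1.836 = 35.8 W

Q = 35.8 W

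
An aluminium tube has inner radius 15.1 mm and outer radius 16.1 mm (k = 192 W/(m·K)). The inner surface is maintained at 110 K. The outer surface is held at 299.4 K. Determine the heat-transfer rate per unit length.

Q' = 3560 kW/m

Q' = 2πk·ΔT/ln(r₂/r₁) = 2π × 192 × 189.4 / ln(0.0161/0.0151) = 3.56×10^6 W/m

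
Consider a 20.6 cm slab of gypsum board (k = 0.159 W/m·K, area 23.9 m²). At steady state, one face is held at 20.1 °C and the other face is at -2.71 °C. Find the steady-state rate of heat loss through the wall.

Q = kA·ΔT/L = 0.159 × 23.9 × |20.1 °C − -2.71 °C| / 0.206 = 421 W

Q = 421 W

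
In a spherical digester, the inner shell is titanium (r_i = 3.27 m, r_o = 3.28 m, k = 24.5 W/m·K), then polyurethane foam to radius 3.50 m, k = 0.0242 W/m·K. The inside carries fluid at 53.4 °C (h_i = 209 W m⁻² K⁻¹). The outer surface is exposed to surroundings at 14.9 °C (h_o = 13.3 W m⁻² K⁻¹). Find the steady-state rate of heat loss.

Q = 606 W

Resistance network (inner→outer):
  R_conv,in = 1/(4πr²h) = 1/(4π·3.27²·209) = 3.561×10^-5 K/W
  R_titanium = (1/3.27 − 1/3.28)/(4πk) = 9.323×10^-4/(4π·24.5) = 3.028×10^-6 K/W
  R_polyurethane foam = (1/3.28 − 1/3.50)/(4πk) = 0.01916/(4π·0.0242) = 0.06302 K/W
  R_conv,out = 1/(4πr²h) = 1/(4π·3.50²·13.3) = 4.884×10^-4 K/W
ΣR = 3.561×10^-5 + 3.028×10^-6 + 0.06302 + 4.884×10^-4 = 0.06355 K/W
Q = ΔT/ΣR = (53.4 °C − 14.9 °C)/0.06355 = 606 W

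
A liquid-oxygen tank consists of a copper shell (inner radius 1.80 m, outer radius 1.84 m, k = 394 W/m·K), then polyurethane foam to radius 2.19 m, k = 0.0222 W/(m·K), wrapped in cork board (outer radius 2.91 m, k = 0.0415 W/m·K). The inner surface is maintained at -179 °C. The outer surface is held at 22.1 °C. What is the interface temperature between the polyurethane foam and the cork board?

Treat each layer as a resistance in series:
  R_copper = (1/1.80 − 1/1.84)/(4πk) = 0.01208/(4π·394) = 2.439×10^-6 K/W
  R_polyurethane foam = (1/1.84 − 1/2.19)/(4πk) = 0.08686/(4π·0.0222) = 0.3113 K/W
  R_cork board = (1/2.19 − 1/2.91)/(4πk) = 0.1130/(4π·0.0415) = 0.2166 K/W
ΣR = 2.439×10^-6 + 0.3113 + 0.2166 = 0.5279 K/W
Q = ΔT/ΣR = (-179 °C − 22.1 °C)/0.5279 = -380.9 W
From the inner boundary to the polyurethane foam/cork board interface, ΣR_partial = 0.3113 K/W.
T_interface = T_in − Q·ΣR_partial = -179 °C − (-380.9)(0.3113) = -60.4 °C

T = -60.4 °C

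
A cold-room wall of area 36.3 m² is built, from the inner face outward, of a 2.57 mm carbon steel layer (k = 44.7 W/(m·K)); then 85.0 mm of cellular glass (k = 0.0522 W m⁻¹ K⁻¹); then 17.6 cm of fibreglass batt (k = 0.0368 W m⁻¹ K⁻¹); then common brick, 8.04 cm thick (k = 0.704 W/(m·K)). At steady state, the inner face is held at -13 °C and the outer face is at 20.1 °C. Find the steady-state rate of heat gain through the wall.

Q = 184 W

Treat each layer as a resistance in series:
  R_carbon steel = L/(kA) = 0.00257/(44.7·36.3) = 1.584×10^-6 K/W
  R_cellular glass = L/(kA) = 0.0850/(0.0522·36.3) = 0.04486 K/W
  R_fibreglass batt = L/(kA) = 0.176/(0.0368·36.3) = 0.1318 K/W
  R_common brick = L/(kA) = 0.0804/(0.704·36.3) = 0.003146 K/W
ΣR = 1.584×10^-6 + 0.04486 + 0.1318 + 0.003146 = 0.1798 K/W
Q = ΔT/ΣR = (-13 °C − 20.1 °C)/0.1798 = -184 W
(Negative Q ⇒ heat flows inward; heat gain = 184 W.)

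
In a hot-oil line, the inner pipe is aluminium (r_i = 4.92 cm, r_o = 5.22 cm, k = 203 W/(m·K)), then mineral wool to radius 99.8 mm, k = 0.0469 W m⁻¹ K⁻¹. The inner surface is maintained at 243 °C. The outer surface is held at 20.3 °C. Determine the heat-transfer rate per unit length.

Q' = 101 W/m

Series thermal resistances, inner to outer:
  R'_aluminium = ln(0.0522/0.0492)/(2πk) = 0.05919/(2π·203) = 4.640×10^-5 m·K/W
  R'_mineral wool = ln(0.0998/0.0522)/(2πk) = 0.6481/(2π·0.0469) = 2.199 m·K/W
ΣR = 4.640×10^-5 + 2.199 = 2.199 m·K/W
Q' = ΔT/ΣR = (243 °C − 20.3 °C)/2.199 = 101 W/m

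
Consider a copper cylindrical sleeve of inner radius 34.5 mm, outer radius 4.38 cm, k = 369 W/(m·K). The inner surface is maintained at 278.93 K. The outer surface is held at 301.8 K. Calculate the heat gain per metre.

Q' = 2πk·ΔT/ln(r₂/r₁) = 2π × 369 × 22.87 / ln(0.0438/0.0345) = 2.22×10^5 W/m

Q' = 2.22×10^5 W/m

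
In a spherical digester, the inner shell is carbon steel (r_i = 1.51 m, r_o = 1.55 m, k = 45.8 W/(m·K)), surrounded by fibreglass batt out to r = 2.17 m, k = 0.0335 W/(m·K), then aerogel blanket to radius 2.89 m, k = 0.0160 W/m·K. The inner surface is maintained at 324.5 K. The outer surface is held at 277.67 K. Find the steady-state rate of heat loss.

Series thermal resistances, inner to outer:
  R_carbon steel = (1/1.51 − 1/1.55)/(4πk) = 0.01709/(4π·45.8) = 2.969×10^-5 K/W
  R_fibreglass batt = (1/1.55 − 1/2.17)/(4πk) = 0.1843/(4π·0.0335) = 0.4379 K/W
  R_aerogel blanket = (1/2.17 − 1/2.89)/(4πk) = 0.1148/(4π·0.0160) = 0.5710 K/W
ΣR = 2.969×10^-5 + 0.4379 + 0.5710 = 1.009 K/W
Q = ΔT/ΣR = (324.5 K − 277.67 K)/1.009 = 46.4 W

Q = 46.4 W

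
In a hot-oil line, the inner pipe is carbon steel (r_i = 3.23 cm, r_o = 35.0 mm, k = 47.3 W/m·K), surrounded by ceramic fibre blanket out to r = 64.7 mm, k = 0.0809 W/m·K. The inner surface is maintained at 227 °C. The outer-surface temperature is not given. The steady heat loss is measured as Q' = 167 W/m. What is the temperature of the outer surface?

Sum the resistances:
  R'_carbon steel = ln(0.0350/0.0323)/(2πk) = 0.08028/(2π·47.3) = 2.701×10^-4 m·K/W
  R'_ceramic fibre blanket = ln(0.0647/0.0350)/(2πk) = 0.6144/(2π·0.0809) = 1.209 m·K/W
ΣR = 1.209 m·K/W
ΔT = Q'·ΣR = 167 × 1.209 = 201.9 K
Heat flows outward, so T_out = T_in − ΔT = 227 − 201.9 = 25.1 °C

T_out = 25.1 °C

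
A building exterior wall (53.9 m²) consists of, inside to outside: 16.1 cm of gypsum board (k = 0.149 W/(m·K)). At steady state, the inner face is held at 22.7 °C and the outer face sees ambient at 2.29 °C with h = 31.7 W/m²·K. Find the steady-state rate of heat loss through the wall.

Series thermal resistances, inner to outer:
  R_gypsum board = L/(kA) = 0.161/(0.149·53.9) = 0.02005 K/W
  R_conv,out = 1/(hA) = 1/(31.7·53.9) = 5.853×10^-4 K/W
ΣR = 0.02005 + 5.853×10^-4 = 0.02064 K/W
Q = ΔT/ΣR = (22.7 °C − 2.29 °C)/0.02064 = 989 W

Q = 989 W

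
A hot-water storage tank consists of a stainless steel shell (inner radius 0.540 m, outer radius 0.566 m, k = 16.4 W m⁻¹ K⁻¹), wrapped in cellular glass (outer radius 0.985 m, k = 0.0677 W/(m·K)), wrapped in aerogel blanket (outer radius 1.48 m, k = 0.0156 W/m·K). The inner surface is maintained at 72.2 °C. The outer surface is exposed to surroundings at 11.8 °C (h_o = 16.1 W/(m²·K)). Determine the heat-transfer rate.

Q = 23.1 W

Treat each layer as a resistance in series:
  R_stainless steel = (1/0.540 − 1/0.566)/(4πk) = 0.08507/(4π·16.4) = 4.128×10^-4 K/W
  R_cellular glass = (1/0.566 − 1/0.985)/(4πk) = 0.7516/(4π·0.0677) = 0.8834 K/W
  R_aerogel blanket = (1/0.985 − 1/1.48)/(4πk) = 0.3396/(4π·0.0156) = 1.732 K/W
  R_conv,out = 1/(4πr²h) = 1/(4π·1.48²·16.1) = 0.002257 K/W
ΣR = 4.128×10^-4 + 0.8834 + 1.732 + 0.002257 = 2.618 K/W
Q = ΔT/ΣR = (72.2 °C − 11.8 °C)/2.618 = 23.1 W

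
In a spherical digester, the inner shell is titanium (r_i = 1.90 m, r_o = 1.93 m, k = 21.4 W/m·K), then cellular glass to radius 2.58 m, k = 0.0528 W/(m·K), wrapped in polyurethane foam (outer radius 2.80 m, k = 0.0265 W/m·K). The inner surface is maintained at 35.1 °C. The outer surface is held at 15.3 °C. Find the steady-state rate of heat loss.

Series thermal resistances, inner to outer:
  R_titanium = (1/1.90 − 1/1.93)/(4πk) = 0.008181/(4π·21.4) = 3.042×10^-5 K/W
  R_cellular glass = (1/1.93 − 1/2.58)/(4πk) = 0.1305/(4π·0.0528) = 0.1967 K/W
  R_polyurethane foam = (1/2.58 − 1/2.80)/(4πk) = 0.03045/(4π·0.0265) = 0.09145 K/W
ΣR = 3.042×10^-5 + 0.1967 + 0.09145 = 0.2882 K/W
Q = ΔT/ΣR = (35.1 °C − 15.3 °C)/0.2882 = 68.7 W

Q = 68.7 W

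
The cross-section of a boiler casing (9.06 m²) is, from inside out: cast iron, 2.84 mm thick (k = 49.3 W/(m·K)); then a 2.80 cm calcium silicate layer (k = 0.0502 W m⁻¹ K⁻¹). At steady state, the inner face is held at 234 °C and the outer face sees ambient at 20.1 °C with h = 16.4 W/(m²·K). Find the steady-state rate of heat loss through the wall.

Q = 3.13 kW

Resistance network (inner→outer):
  R_cast iron = L/(kA) = 0.00284/(49.3·9.06) = 6.358×10^-6 K/W
  R_calcium silicate = L/(kA) = 0.0280/(0.0502·9.06) = 0.06156 K/W
  R_conv,out = 1/(hA) = 1/(16.4·9.06) = 0.006730 K/W
ΣR = 6.358×10^-6 + 0.06156 + 0.006730 = 0.06830 K/W
Q = ΔT/ΣR = (234 °C − 20.1 °C)/0.06830 = 3130 W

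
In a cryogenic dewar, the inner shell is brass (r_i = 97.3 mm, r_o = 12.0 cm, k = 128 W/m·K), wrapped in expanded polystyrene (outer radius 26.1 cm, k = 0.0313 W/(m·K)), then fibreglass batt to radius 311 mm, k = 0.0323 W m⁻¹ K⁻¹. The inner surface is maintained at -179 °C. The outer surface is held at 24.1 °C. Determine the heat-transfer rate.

Q = 15.7 W

Resistance network (inner→outer):
  R_brass = (1/0.0973 − 1/0.120)/(4πk) = 1.944/(4π·128) = 0.001209 K/W
  R_expanded polystyrene = (1/0.120 − 1/0.261)/(4πk) = 4.502/(4π·0.0313) = 11.45 K/W
  R_fibreglass batt = (1/0.261 − 1/0.311)/(4πk) = 0.6160/(4π·0.0323) = 1.518 K/W
ΣR = 0.001209 + 11.45 + 1.518 = 12.97 K/W
Q = ΔT/ΣR = (-179 °C − 24.1 °C)/12.97 = -15.7 W
(Negative Q ⇒ heat flows inward; heat gain = 15.7 W.)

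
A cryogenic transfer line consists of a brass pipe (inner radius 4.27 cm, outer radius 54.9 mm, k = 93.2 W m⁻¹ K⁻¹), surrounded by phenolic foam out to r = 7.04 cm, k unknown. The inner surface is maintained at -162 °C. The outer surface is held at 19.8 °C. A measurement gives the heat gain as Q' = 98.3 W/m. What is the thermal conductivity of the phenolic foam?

ΣR = ΔT/Q' = |-162 − 19.8|/98.3 = 1.849 m·K/W
Known resistances:
  R'_brass = ln(0.0549/0.0427)/(2πk) = 0.2513/(2π·93.2) = 4.292×10^-4 m·K/W
R_phenolic foam = ΣR − ΣR_known = 1.849 − 4.292×10^-4 = 1.849 m·K/W
ln(r₂/r₁)/(2πk) = 1.849 ⇒ k = 0.2487/(2π·1.849) = 0.0214 W/m·K

k = 0.0214 W/m·K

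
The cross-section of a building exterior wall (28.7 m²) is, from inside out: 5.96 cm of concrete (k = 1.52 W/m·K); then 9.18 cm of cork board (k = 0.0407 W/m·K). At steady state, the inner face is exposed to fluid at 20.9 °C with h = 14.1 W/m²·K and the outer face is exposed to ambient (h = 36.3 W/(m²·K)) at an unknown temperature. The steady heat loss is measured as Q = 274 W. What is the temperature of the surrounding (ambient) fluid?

T_out = -1.95 °C

Series resistances:
  R_conv,in = 1/(hA) = 1/(14.1·28.7) = 0.002471 K/W
  R_concrete = L/(kA) = 0.0596/(1.52·28.7) = 0.001366 K/W
  R_cork board = L/(kA) = 0.0918/(0.0407·28.7) = 0.07859 K/W
  R_conv,out = 1/(hA) = 1/(36.3·28.7) = 9.599×10^-4 K/W
ΣR = 0.08339 K/W
ΔT = Q·ΣR = 274 × 0.08339 = 22.85 K
Heat flows outward, so T_out = T_in − ΔT = 20.9 − 22.85 = -1.95 °C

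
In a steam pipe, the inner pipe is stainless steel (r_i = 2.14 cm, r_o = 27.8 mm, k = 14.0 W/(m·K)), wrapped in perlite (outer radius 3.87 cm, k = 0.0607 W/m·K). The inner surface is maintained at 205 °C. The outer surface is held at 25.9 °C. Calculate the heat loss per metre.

Treat each layer as a resistance in series:
  R'_stainless steel = ln(0.0278/0.0214)/(2πk) = 0.2616/(2π·14.0) = 0.002974 m·K/W
  R'_perlite = ln(0.0387/0.0278)/(2πk) = 0.3308/(2π·0.0607) = 0.8674 m·K/W
ΣR = 0.002974 + 0.8674 = 0.8704 m·K/W
Q' = ΔT/ΣR = (205 °C − 25.9 °C)/0.8704 = 206 W/m

Q' = 206 W/m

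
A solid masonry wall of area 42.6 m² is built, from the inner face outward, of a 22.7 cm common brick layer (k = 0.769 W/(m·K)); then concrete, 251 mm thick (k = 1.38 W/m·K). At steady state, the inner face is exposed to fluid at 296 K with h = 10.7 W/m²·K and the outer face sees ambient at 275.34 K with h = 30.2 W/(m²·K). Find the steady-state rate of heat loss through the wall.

Q = 1460 W

Treat each layer as a resistance in series:
  R_conv,in = 1/(hA) = 1/(10.7·42.6) = 0.002194 K/W
  R_common brick = L/(kA) = 0.227/(0.769·42.6) = 0.006929 K/W
  R_concrete = L/(kA) = 0.251/(1.38·42.6) = 0.004270 K/W
  R_conv,out = 1/(hA) = 1/(30.2·42.6) = 7.773×10^-4 K/W
ΣR = 0.002194 + 0.006929 + 0.004270 + 7.773×10^-4 = 0.01417 K/W
Q = ΔT/ΣR = (296 K − 275.34 K)/0.01417 = 1460 W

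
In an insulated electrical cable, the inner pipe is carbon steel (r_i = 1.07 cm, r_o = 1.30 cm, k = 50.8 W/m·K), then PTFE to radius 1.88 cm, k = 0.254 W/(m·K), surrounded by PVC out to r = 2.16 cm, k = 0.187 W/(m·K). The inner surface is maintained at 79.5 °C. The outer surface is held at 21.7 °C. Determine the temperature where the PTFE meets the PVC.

T = 41.2 °C

Treat each layer as a resistance in series:
  R'_carbon steel = ln(0.0130/0.0107)/(2πk) = 0.1947/(2π·50.8) = 6.100×10^-4 m·K/W
  R'_PTFE = ln(0.0188/0.0130)/(2πk) = 0.3689/(2π·0.254) = 0.2312 m·K/W
  R'_PVC = ln(0.0216/0.0188)/(2πk) = 0.1388/(2π·0.187) = 0.1182 m·K/W
ΣR = 6.100×10^-4 + 0.2312 + 0.1182 = 0.3500 m·K/W
Q' = ΔT/ΣR = (79.5 °C − 21.7 °C)/0.3500 = 165.1 W/m
From the inner boundary to the PTFE/PVC interface, ΣR_partial = 0.2318 m·K/W.
T_interface = T_in − Q'·ΣR_partial = 79.5 °C − (165.1)(0.2318) = 41.2 °C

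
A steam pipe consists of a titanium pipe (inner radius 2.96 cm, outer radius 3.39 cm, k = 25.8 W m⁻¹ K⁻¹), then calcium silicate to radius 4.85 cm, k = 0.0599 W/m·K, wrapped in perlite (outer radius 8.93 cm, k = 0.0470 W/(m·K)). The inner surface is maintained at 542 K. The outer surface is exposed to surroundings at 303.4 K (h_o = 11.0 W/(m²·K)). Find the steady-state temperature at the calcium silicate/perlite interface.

T = 471 K

Treat each layer as a resistance in series:
  R'_titanium = ln(0.0339/0.0296)/(2πk) = 0.1356/(2π·25.8) = 8.367×10^-4 m·K/W
  R'_calcium silicate = ln(0.0485/0.0339)/(2πk) = 0.3581/(2π·0.0599) = 0.9516 m·K/W
  R'_perlite = ln(0.0893/0.0485)/(2πk) = 0.6104/(2π·0.0470) = 2.067 m·K/W
  R'_conv,out = 1/(2πr h) = 1/(2π·0.0893·11.0) = 0.1620 m·K/W
ΣR = 8.367×10^-4 + 0.9516 + 2.067 + 0.1620 = 3.181 m·K/W
Q' = ΔT/ΣR = (542 K − 303.4 K)/3.181 = 75.01 W/m
From the inner boundary to the calcium silicate/perlite interface, ΣR_partial = 0.9524 m·K/W.
T_interface = T_in − Q'·ΣR_partial = 542 K − (75.01)(0.9524) = 471 K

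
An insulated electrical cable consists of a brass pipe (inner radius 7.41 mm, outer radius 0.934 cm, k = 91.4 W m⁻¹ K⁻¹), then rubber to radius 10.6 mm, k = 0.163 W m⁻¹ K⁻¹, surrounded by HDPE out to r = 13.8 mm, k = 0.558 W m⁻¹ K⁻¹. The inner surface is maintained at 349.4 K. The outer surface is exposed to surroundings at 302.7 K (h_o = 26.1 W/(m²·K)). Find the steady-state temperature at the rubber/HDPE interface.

T = 340.4 K

Treat each layer as a resistance in series:
  R'_brass = ln(0.00934/0.00741)/(2πk) = 0.2315/(2π·91.4) = 4.031×10^-4 m·K/W
  R'_rubber = ln(0.0106/0.00934)/(2πk) = 0.1265/(2π·0.163) = 0.1236 m·K/W
  R'_HDPE = ln(0.0138/0.0106)/(2πk) = 0.2638/(2π·0.558) = 0.07525 m·K/W
  R'_conv,out = 1/(2πr h) = 1/(2π·0.0138·26.1) = 0.4419 m·K/W
ΣR = 4.031×10^-4 + 0.1236 + 0.07525 + 0.4419 = 0.6412 m·K/W
Q' = ΔT/ΣR = (349.4 K − 302.7 K)/0.6412 = 72.83 W/m
From the inner boundary to the rubber/HDPE interface, ΣR_partial = 0.1240 m·K/W.
T_interface = T_in − Q'·ΣR_partial = 349.4 K − (72.83)(0.1240) = 340.4 K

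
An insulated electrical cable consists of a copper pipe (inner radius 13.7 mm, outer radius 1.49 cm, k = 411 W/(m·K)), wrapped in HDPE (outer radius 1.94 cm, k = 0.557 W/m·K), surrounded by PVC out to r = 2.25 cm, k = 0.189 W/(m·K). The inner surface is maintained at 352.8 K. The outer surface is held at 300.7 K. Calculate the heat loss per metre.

Treat each layer as a resistance in series:
  R'_copper = ln(0.0149/0.0137)/(2πk) = 0.08397/(2π·411) = 3.251×10^-5 m·K/W
  R'_HDPE = ln(0.0194/0.0149)/(2πk) = 0.2639/(2π·0.557) = 0.07541 m·K/W
  R'_PVC = ln(0.0225/0.0194)/(2πk) = 0.1482/(2π·0.189) = 0.1248 m·K/W
ΣR = 3.251×10^-5 + 0.07541 + 0.1248 = 0.2002 m·K/W
Q' = ΔT/ΣR = (352.8 K − 300.7 K)/0.2002 = 260 W/m

Q' = 260 W/m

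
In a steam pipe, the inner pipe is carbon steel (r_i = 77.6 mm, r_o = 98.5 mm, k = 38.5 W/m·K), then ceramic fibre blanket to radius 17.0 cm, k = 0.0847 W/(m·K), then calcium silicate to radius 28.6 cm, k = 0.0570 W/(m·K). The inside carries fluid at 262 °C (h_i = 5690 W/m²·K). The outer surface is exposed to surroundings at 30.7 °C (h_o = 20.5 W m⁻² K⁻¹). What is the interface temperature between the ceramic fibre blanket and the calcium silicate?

Series thermal resistances, inner to outer:
  R'_conv,in = 1/(2πr h) = 1/(2π·0.0776·5690) = 3.605×10^-4 m·K/W
  R'_carbon steel = ln(0.0985/0.0776)/(2πk) = 0.2385/(2π·38.5) = 9.859×10^-4 m·K/W
  R'_ceramic fibre blanket = ln(0.170/0.0985)/(2πk) = 0.5457/(2π·0.0847) = 1.025 m·K/W
  R'_calcium silicate = ln(0.286/0.170)/(2πk) = 0.5202/(2π·0.0570) = 1.452 m·K/W
  R'_conv,out = 1/(2πr h) = 1/(2π·0.286·20.5) = 0.02715 m·K/W
ΣR = 3.605×10^-4 + 9.859×10^-4 + 1.025 + 1.452 + 0.02715 = 2.505 m·K/W
Q' = ΔT/ΣR = (262 °C − 30.7 °C)/2.505 = 92.34 W/m
From the inner boundary to the ceramic fibre blanket/calcium silicate interface, ΣR_partial = 1.026 m·K/W.
T_interface = T_in − Q'·ΣR_partial = 262 °C − (92.34)(1.026) = 167 °C

T = 167 °C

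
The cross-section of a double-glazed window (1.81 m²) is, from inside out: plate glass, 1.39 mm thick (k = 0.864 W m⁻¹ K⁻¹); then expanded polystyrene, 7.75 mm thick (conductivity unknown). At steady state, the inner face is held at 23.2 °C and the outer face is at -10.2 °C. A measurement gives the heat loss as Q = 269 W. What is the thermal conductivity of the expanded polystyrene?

k = 0.0347 W/m·K

ΣR = ΔT/Q = |23.2 − -10.2|/269 = 0.1242 K/W
Known resistances:
  R_plate glass = L/(kA) = 0.00139/(0.864·1.81) = 8.888×10^-4 K/W
R_expanded polystyrene = ΣR − ΣR_known = 0.1242 − 8.888×10^-4 = 0.1233 K/W
L/(kA) = 0.1233 ⇒ k = 0.00775/(0.1233·1.81) = 0.0347 W/m·K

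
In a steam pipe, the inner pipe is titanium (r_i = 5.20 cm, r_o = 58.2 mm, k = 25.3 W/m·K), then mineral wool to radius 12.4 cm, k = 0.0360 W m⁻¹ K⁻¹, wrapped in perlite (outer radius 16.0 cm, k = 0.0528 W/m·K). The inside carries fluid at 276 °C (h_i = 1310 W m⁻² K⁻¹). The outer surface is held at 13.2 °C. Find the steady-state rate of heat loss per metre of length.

Treat each layer as a resistance in series:
  R'_conv,in = 1/(2πr h) = 1/(2π·0.0520·1310) = 0.002336 m·K/W
  R'_titanium = ln(0.0582/0.0520)/(2πk) = 0.1126/(2π·25.3) = 7.086×10^-4 m·K/W
  R'_mineral wool = ln(0.124/0.0582)/(2πk) = 0.7564/(2π·0.0360) = 3.344 m·K/W
  R'_perlite = ln(0.160/0.124)/(2πk) = 0.2549/(2π·0.0528) = 0.7683 m·K/W
ΣR = 0.002336 + 7.086×10^-4 + 3.344 + 0.7683 = 4.115 m·K/W
Q' = ΔT/ΣR = (276 °C − 13.2 °C)/4.115 = 63.9 W/m

Q' = 63.9 W/m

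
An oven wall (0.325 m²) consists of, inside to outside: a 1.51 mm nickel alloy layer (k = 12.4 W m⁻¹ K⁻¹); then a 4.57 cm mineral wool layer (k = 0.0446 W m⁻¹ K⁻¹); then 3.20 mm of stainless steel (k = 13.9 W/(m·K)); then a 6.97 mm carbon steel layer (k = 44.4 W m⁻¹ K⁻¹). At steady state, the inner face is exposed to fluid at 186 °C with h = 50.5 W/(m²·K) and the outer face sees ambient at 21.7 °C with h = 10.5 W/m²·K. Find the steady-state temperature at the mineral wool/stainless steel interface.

Treat each layer as a resistance in series:
  R_conv,in = 1/(hA) = 1/(50.5·0.325) = 0.06093 K/W
  R_nickel alloy = L/(kA) = 0.00151/(12.4·0.325) = 3.747×10^-4 K/W
  R_mineral wool = L/(kA) = 0.0457/(0.0446·0.325) = 3.153 K/W
  R_stainless steel = L/(kA) = 0.00320/(13.9·0.325) = 7.084×10^-4 K/W
  R_carbon steel = L/(kA) = 0.00697/(44.4·0.325) = 4.830×10^-4 K/W
  R_conv,out = 1/(hA) = 1/(10.5·0.325) = 0.2930 K/W
ΣR = 0.06093 + 3.747×10^-4 + 3.153 + 7.084×10^-4 + 4.830×10^-4 + 0.2930 = 3.508 K/W
Q = ΔT/ΣR = (186 °C − 21.7 °C)/3.508 = 46.84 W
From the inner boundary to the mineral wool/stainless steel interface, ΣR_partial = 3.214 K/W.
T_interface = T_in − Q·ΣR_partial = 186 °C − (46.84)(3.214) = 35.5 °C

T = 35.5 °C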